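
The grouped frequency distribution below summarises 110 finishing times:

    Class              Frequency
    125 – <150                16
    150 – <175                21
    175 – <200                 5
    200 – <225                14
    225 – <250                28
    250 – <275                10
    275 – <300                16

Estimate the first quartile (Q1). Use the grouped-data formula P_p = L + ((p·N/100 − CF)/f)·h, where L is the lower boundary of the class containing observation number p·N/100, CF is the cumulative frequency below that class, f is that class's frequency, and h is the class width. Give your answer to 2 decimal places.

N = 110; target position k = 25/100 · 110 = 27.5.
Cumulative frequencies: 16, 37, 42, 56, 84, 94, 110.
Observation 27.5 falls in the class 150 – <175.
L = 150, CF = 16, f = 21, h = 25.
P25 = 150 + ((27.5 − 16)/21)·25 = 150 + 13.6905 = 163.69.

163.69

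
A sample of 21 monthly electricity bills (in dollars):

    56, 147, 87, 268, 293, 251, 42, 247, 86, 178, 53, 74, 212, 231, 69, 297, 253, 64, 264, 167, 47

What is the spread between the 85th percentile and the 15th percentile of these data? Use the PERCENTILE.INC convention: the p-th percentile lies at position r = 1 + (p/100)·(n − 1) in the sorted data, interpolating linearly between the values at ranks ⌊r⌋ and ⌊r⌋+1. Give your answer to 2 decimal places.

Sorted: 42, 47, 53, 56, 64, 69, 74, 86, 87, 147, 167, 178, 212, 231, 247, 251, 253, 264, 268, 293, 297.
n = 21.
P15: r = 4 (integer) → 56.
P85: r = 18 (integer) → 264.
Difference: 264 − 56 = 208.

208.00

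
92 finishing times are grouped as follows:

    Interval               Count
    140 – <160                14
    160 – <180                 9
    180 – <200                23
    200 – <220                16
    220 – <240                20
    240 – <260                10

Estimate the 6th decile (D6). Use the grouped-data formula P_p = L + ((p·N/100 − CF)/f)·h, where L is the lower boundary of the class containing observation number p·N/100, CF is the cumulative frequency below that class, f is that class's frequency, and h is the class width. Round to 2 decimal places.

N = 92; target position k = 60/100 · 92 = 55.2.
Cumulative frequencies: 14, 23, 46, 62, 82, 92.
Observation 55.2 falls in the class 200 – <220.
L = 200, CF = 46, f = 16, h = 20.
P60 = 200 + ((55.2 − 46)/16)·20 = 200 + 11.5 = 211.5.

211.50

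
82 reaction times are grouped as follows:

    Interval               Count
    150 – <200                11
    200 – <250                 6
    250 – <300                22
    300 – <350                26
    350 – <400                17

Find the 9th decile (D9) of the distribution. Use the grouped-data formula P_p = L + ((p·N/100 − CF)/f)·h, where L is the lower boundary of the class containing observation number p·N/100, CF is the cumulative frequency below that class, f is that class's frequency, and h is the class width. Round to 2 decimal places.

N = 82; target position k = 90/100 · 82 = 73.8.
Cumulative frequencies: 11, 17, 39, 65, 82.
Observation 73.8 falls in the class 350 – <400.
L = 350, CF = 65, f = 17, h = 50.
P90 = 350 + ((73.8 − 65)/17)·50 = 350 + 25.8824 = 375.882.

375.88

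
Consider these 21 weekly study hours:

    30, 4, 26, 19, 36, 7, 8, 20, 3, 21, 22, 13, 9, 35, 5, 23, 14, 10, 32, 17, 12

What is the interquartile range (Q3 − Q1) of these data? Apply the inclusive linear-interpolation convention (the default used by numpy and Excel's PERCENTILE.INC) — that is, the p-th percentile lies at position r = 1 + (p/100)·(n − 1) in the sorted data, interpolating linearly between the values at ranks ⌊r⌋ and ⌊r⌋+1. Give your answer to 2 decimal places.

14.00

Sorted: 3, 4, 5, 7, 8, 9, 10, 12, 13, 14, 17, 19, 20, 21, 22, 23, 26, 30, 32, 35, 36.
n = 21.
P25: r = 6 (integer) → 9.
P75: r = 16 (integer) → 23.
Difference: 23 − 9 = 14.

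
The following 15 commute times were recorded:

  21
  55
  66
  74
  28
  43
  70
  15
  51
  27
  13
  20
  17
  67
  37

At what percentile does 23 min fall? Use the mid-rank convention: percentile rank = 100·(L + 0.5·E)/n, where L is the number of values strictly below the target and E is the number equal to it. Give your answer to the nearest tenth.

Sorted: 13, 15, 17, 20, 21, 27, 28, 37, 43, 51, 55, 66, 67, 70, 74.
Count below 23: L = 5; count equal: E = 0; n = 15.
Percentile rank = 100·(5 + 0.5·0)/15 = 100·5/15 = 33.33.

33.3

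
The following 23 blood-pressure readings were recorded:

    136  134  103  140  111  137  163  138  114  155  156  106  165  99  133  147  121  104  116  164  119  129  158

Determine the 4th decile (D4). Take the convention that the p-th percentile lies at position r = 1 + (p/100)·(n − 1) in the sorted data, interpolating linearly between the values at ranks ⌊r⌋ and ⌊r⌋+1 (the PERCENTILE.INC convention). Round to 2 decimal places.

127.40

Sorted: 99, 103, 104, 106, 111, 114, 116, 119, 121, 129, 133, 134, 136, 137, 138, 140, 147, 155, 156, 158, 163, 164, 165.
n = 23.
r = 1 + (40/100)·(23 − 1) = 1 + 8.8 = 9.8.
Rank 9 is 121 and rank 10 is 129.
Interpolate: 121 + 0.8·(129 − 121) = 121 + 0.8·8 = 127.4.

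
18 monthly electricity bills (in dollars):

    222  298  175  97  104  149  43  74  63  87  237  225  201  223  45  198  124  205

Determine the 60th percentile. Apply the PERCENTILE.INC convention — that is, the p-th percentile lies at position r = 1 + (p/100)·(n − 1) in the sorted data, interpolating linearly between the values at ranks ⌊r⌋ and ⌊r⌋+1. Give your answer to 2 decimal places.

198.60

Sorted: 43, 45, 63, 74, 87, 97, 104, 124, 149, 175, 198, 201, 205, 222, 223, 225, 237, 298.
n = 18.
r = 1 + (60/100)·(18 − 1) = 1 + 10.2 = 11.2.
Rank 11 is 198 and rank 12 is 201.
Interpolate: 198 + 0.2·(201 − 198) = 198 + 0.2·3 = 198.6.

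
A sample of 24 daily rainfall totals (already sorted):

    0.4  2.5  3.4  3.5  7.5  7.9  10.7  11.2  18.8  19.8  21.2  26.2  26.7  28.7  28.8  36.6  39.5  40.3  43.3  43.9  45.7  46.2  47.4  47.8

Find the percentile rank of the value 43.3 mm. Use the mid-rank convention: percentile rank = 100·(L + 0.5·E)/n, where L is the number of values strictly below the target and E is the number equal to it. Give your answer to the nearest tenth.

77.1

Count below 43.3: L = 18; count equal: E = 1; n = 24.
Percentile rank = 100·(18 + 0.5·1)/24 = 100·18.5/24 = 77.08.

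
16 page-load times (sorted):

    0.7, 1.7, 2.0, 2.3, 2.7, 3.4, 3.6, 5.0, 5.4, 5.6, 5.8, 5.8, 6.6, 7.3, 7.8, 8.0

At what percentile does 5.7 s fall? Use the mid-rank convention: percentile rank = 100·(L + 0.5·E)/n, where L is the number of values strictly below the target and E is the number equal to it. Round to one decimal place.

62.5

Count below 5.7: L = 10; count equal: E = 0; n = 16.
Percentile rank = 100·(10 + 0.5·0)/16 = 100·10/16 = 62.5.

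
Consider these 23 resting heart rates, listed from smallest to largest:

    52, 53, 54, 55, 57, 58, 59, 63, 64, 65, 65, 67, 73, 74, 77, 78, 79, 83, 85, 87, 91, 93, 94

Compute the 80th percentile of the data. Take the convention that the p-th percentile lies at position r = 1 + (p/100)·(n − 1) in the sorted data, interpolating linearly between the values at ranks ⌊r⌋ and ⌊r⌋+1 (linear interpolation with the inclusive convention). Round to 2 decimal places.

84.20

n = 23.
r = 1 + (80/100)·(23 − 1) = 1 + 17.6 = 18.6.
Rank 18 is 83 and rank 19 is 85.
Interpolate: 83 + 0.6·(85 − 83) = 83 + 0.6·2 = 84.2.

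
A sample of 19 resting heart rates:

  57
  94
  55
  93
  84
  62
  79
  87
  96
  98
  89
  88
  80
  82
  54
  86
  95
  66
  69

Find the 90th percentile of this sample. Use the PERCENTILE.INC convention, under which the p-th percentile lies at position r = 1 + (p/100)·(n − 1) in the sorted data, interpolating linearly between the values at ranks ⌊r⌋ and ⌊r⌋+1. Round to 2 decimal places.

95.20

Sorted: 54, 55, 57, 62, 66, 69, 79, 80, 82, 84, 86, 87, 88, 89, 93, 94, 95, 96, 98.
n = 19.
r = 1 + (90/100)·(19 − 1) = 1 + 16.2 = 17.2.
Rank 17 is 95 and rank 18 is 96.
Interpolate: 95 + 0.2·(96 − 95) = 95 + 0.2·1 = 95.2.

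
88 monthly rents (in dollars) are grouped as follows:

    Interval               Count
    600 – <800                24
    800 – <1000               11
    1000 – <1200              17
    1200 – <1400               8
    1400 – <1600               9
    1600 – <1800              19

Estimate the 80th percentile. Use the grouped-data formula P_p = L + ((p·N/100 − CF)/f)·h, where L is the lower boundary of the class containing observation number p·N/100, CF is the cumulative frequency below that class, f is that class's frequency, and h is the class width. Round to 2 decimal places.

N = 88; target position k = 80/100 · 88 = 70.4.
Cumulative frequencies: 24, 35, 52, 60, 69, 88.
Observation 70.4 falls in the class 1600 – <1800.
L = 1600, CF = 69, f = 19, h = 200.
P80 = 1600 + ((70.4 − 69)/19)·200 = 1600 + 14.7368 = 1614.74.

1614.74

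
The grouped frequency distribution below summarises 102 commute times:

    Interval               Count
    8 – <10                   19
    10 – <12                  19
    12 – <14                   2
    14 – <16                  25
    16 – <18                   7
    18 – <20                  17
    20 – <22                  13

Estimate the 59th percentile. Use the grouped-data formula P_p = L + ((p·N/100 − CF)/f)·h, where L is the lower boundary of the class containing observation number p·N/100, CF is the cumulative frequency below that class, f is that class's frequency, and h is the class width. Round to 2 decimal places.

N = 102; target position k = 59/100 · 102 = 60.18.
Cumulative frequencies: 19, 38, 40, 65, 72, 89, 102.
Observation 60.18 falls in the class 14 – <16.
L = 14, CF = 40, f = 25, h = 2.
P59 = 14 + ((60.18 − 40)/25)·2 = 14 + 1.6144 = 15.6144.

15.61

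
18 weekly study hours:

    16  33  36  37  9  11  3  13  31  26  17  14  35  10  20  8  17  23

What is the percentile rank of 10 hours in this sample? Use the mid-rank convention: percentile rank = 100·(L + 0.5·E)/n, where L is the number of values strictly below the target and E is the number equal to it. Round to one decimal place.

19.4

Sorted: 3, 8, 9, 10, 11, 13, 14, 16, 17, 17, 20, 23, 26, 31, 33, 35, 36, 37.
Count below 10: L = 3; count equal: E = 1; n = 18.
Percentile rank = 100·(3 + 0.5·1)/18 = 100·3.5/18 = 19.44.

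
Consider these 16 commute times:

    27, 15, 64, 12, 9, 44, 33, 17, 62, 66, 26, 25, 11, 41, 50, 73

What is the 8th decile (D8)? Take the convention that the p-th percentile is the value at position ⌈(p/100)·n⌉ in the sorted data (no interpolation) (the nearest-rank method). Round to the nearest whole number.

62

Sorted: 9, 11, 12, 15, 17, 25, 26, 27, 33, 41, 44, 50, 62, 64, 66, 73.
n = 16.
Position = ⌈80/100 · 16⌉ = ⌈12.8⌉ = 13.
The value at rank 13 is 62.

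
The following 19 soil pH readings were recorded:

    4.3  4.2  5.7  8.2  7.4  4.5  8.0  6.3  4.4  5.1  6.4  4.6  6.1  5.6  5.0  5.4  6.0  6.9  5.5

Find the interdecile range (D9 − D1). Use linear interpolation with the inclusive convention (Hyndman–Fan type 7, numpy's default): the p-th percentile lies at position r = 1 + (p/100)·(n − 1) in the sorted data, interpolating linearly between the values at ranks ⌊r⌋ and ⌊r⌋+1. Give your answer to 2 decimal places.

3.14

Sorted: 4.2, 4.3, 4.4, 4.5, 4.6, 5.0, 5.1, 5.4, 5.5, 5.6, 5.7, 6.0, 6.1, 6.3, 6.4, 6.9, 7.4, 8.0, 8.2.
n = 19.
P10: r = 2.8; ranks 2–3 are 4.3, 4.4; interpolating gives 4.38.
P90: r = 17.2; ranks 17–18 are 7.4, 8.0; interpolating gives 7.52.
Difference: 7.52 − 4.38 = 3.14.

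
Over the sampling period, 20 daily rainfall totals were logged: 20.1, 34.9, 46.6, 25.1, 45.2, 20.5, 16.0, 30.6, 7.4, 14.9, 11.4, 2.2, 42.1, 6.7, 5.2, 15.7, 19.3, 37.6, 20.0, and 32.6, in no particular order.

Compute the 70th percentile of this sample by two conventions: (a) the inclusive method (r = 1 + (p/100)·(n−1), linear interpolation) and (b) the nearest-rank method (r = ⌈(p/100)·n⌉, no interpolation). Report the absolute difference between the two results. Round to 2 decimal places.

0.60

Sorted: 2.2, 5.2, 6.7, 7.4, 11.4, 14.9, 15.7, 16.0, 19.3, 20.0, 20.1, 20.5, 25.1, 30.6, 32.6, 34.9, 37.6, 42.1, 45.2, 46.6.
n = 20.
(a) r = 14.3; between ranks 14 (30.6) and 15 (32.6): 31.2.
(b) the nearest-rank method: rank 14 → 30.6.
|31.2 − 30.6| = 0.6.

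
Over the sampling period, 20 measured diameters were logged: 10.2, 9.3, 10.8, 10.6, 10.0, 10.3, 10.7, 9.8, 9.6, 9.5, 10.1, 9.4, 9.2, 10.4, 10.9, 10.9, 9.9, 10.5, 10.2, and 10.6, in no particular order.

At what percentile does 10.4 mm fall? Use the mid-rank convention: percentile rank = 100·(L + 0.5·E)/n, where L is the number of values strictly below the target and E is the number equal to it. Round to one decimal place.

62.5

Sorted: 9.2, 9.3, 9.4, 9.5, 9.6, 9.8, 9.9, 10.0, 10.1, 10.2, 10.2, 10.3, 10.4, 10.5, 10.6, 10.6, 10.7, 10.8, 10.9, 10.9.
Count below 10.4: L = 12; count equal: E = 1; n = 20.
Percentile rank = 100·(12 + 0.5·1)/20 = 100·12.5/20 = 62.5.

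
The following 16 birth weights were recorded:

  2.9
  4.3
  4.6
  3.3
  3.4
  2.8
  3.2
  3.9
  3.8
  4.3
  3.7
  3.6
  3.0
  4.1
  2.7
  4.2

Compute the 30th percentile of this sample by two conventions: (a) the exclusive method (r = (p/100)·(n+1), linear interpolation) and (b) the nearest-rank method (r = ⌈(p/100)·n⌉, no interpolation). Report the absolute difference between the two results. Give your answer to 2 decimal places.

0.01

Sorted: 2.7, 2.8, 2.9, 3.0, 3.2, 3.3, 3.4, 3.6, 3.7, 3.8, 3.9, 4.1, 4.2, 4.3, 4.3, 4.6.
n = 16.
(a) r = 5.1; between ranks 5 (3.2) and 6 (3.3): 3.21.
(b) the nearest-rank method: rank 5 → 3.2.
|3.21 − 3.2| = 0.01.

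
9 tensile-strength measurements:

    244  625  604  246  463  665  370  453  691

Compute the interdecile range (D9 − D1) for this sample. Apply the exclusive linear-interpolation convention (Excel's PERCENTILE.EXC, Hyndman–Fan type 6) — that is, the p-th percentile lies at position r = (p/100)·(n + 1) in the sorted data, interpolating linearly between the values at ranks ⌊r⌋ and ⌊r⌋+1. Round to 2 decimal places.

447.00

Sorted: 244, 246, 370, 453, 463, 604, 625, 665, 691.
n = 9.
P10: r = 1 (integer) → 244.
P90: r = 9 (integer) → 691.
Difference: 691 − 244 = 447.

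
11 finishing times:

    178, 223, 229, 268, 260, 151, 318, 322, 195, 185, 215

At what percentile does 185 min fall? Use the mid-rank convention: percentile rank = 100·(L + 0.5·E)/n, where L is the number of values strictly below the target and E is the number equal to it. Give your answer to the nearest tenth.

Sorted: 151, 178, 185, 195, 215, 223, 229, 260, 268, 318, 322.
Count below 185: L = 2; count equal: E = 1; n = 11.
Percentile rank = 100·(2 + 0.5·1)/11 = 100·2.5/11 = 22.73.

22.7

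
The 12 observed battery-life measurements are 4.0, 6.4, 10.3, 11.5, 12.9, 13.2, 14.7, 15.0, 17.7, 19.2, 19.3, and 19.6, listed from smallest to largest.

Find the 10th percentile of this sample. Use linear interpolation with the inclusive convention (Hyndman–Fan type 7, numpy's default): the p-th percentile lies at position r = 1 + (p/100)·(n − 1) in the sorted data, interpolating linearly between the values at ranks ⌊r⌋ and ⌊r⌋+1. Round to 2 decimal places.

n = 12.
r = 1 + (10/100)·(12 − 1) = 1 + 1.1 = 2.1.
Rank 2 is 6.4 and rank 3 is 10.3.
Interpolate: 6.4 + 0.1·(10.3 − 6.4) = 6.4 + 0.1·3.9 = 6.79.

6.79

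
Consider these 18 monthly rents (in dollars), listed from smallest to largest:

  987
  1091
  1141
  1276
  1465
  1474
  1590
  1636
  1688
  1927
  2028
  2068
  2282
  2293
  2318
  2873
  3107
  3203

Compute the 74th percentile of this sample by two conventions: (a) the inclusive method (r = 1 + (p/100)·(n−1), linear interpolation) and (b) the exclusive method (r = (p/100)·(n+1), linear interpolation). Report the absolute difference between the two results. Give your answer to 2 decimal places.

n = 18.
(a) r = 13.58; between ranks 13 (2282) and 14 (2293): 2288.38.
(b) r = 14.06; between ranks 14 (2293) and 15 (2318): 2294.5.
|2288.38 − 2294.5| = 6.12.

6.12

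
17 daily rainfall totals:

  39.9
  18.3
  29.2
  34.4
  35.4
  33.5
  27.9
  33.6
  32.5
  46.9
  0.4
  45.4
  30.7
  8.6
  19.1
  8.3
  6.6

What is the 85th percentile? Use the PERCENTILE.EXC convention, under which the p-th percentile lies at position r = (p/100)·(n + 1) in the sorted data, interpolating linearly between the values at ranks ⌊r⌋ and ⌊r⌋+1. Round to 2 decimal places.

Sorted: 0.4, 6.6, 8.3, 8.6, 18.3, 19.1, 27.9, 29.2, 30.7, 32.5, 33.5, 33.6, 34.4, 35.4, 39.9, 45.4, 46.9.
n = 17.
r = (85/100)·(17 + 1) = 15.3.
Rank 15 is 39.9 and rank 16 is 45.4.
Interpolate: 39.9 + 0.3·(45.4 − 39.9) = 39.9 + 0.3·5.5 = 41.55.

41.55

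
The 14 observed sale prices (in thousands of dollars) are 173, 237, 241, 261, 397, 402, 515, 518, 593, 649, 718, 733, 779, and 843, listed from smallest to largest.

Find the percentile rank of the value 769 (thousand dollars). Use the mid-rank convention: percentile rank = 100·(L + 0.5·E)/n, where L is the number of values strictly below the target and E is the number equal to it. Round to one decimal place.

Count below 769: L = 12; count equal: E = 0; n = 14.
Percentile rank = 100·(12 + 0.5·0)/14 = 100·12/14 = 85.71.

85.7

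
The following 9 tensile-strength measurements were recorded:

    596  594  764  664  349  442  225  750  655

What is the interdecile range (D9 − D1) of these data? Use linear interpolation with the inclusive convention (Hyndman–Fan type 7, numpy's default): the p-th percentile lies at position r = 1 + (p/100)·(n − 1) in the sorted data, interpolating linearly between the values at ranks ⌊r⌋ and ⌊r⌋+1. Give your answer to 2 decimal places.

Sorted: 225, 349, 442, 594, 596, 655, 664, 750, 764.
n = 9.
P10: r = 1.8; ranks 1–2 are 225, 349; interpolating gives 324.2.
P90: r = 8.2; ranks 8–9 are 750, 764; interpolating gives 752.8.
Difference: 752.8 − 324.2 = 428.6.

428.60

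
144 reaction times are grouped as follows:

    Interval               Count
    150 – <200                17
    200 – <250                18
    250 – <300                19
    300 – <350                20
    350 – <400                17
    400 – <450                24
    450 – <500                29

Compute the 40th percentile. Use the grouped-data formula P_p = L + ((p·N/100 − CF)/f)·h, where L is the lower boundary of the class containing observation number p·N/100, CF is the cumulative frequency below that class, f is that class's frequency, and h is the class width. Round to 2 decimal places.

309.00

N = 144; target position k = 40/100 · 144 = 57.6.
Cumulative frequencies: 17, 35, 54, 74, 91, 115, 144.
Observation 57.6 falls in the class 300 – <350.
L = 300, CF = 54, f = 20, h = 50.
P40 = 300 + ((57.6 − 54)/20)·50 = 300 + 9 = 309.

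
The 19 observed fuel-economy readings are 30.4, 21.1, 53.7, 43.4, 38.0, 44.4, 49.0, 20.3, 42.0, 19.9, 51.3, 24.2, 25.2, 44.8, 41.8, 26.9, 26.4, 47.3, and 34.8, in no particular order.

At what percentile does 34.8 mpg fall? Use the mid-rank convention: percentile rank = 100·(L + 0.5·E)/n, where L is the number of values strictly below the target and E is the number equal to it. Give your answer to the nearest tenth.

44.7

Sorted: 19.9, 20.3, 21.1, 24.2, 25.2, 26.4, 26.9, 30.4, 34.8, 38.0, 41.8, 42.0, 43.4, 44.4, 44.8, 47.3, 49.0, 51.3, 53.7.
Count below 34.8: L = 8; count equal: E = 1; n = 19.
Percentile rank = 100·(8 + 0.5·1)/19 = 100·8.5/19 = 44.74.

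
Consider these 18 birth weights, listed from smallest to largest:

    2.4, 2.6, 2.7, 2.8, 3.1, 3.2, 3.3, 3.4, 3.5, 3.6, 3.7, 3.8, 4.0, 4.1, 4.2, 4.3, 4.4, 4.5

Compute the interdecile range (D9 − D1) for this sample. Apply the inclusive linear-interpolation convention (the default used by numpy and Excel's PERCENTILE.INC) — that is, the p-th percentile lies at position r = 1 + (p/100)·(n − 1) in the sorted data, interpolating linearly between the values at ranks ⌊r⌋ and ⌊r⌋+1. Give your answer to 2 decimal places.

n = 18.
P10: r = 2.7; ranks 2–3 are 2.6, 2.7; interpolating gives 2.67.
P90: r = 16.3; ranks 16–17 are 4.3, 4.4; interpolating gives 4.33.
Difference: 4.33 − 2.67 = 1.66.

1.66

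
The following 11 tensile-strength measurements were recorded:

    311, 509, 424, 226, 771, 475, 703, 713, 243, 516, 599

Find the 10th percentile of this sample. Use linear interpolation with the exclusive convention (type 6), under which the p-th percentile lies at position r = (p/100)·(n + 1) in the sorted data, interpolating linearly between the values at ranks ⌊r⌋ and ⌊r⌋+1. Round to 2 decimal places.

229.40

Sorted: 226, 243, 311, 424, 475, 509, 516, 599, 703, 713, 771.
n = 11.
r = (10/100)·(11 + 1) = 1.2.
Rank 1 is 226 and rank 2 is 243.
Interpolate: 226 + 0.2·(243 − 226) = 226 + 0.2·17 = 229.4.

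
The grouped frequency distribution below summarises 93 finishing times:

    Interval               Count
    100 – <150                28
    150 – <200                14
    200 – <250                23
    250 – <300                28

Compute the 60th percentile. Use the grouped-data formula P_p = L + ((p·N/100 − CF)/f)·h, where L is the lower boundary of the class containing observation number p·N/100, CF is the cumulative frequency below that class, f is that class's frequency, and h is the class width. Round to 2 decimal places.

N = 93; target position k = 60/100 · 93 = 55.8.
Cumulative frequencies: 28, 42, 65, 93.
Observation 55.8 falls in the class 200 – <250.
L = 200, CF = 42, f = 23, h = 50.
P60 = 200 + ((55.8 − 42)/23)·50 = 200 + 30 = 230.

230.00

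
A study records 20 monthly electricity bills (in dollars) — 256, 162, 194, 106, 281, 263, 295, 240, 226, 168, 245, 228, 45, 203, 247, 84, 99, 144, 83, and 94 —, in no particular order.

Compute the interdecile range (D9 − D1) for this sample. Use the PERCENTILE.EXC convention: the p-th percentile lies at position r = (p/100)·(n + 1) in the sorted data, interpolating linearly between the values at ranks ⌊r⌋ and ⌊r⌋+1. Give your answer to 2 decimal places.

196.10

Sorted: 45, 83, 84, 94, 99, 106, 144, 162, 168, 194, 203, 226, 228, 240, 245, 247, 256, 263, 281, 295.
n = 20.
P10: r = 2.1; ranks 2–3 are 83, 84; interpolating gives 83.1.
P90: r = 18.9; ranks 18–19 are 263, 281; interpolating gives 279.2.
Difference: 279.2 − 83.1 = 196.1.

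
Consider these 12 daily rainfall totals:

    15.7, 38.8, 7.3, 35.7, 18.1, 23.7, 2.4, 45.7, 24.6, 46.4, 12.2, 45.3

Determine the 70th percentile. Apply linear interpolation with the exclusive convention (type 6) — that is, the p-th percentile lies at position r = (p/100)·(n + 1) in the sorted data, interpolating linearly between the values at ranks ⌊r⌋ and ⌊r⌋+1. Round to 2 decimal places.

Sorted: 2.4, 7.3, 12.2, 15.7, 18.1, 23.7, 24.6, 35.7, 38.8, 45.3, 45.7, 46.4.
n = 12.
r = (70/100)·(12 + 1) = 9.1.
Rank 9 is 38.8 and rank 10 is 45.3.
Interpolate: 38.8 + 0.1·(45.3 − 38.8) = 38.8 + 0.1·6.5 = 39.45.

39.45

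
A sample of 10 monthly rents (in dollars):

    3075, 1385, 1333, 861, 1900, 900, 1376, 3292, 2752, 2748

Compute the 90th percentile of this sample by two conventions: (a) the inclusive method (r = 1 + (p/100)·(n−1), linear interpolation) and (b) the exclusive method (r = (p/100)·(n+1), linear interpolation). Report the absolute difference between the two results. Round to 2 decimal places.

Sorted: 861, 900, 1333, 1376, 1385, 1900, 2748, 2752, 3075, 3292.
n = 10.
(a) r = 9.1; between ranks 9 (3075) and 10 (3292): 3096.7.
(b) r = 9.9; between ranks 9 (3075) and 10 (3292): 3270.3.
|3096.7 − 3270.3| = 173.6.

173.60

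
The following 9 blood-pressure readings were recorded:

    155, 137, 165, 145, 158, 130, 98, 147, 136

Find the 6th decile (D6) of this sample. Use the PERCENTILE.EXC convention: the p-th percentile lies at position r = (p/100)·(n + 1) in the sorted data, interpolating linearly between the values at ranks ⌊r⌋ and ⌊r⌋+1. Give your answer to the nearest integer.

147

Sorted: 98, 130, 136, 137, 145, 147, 155, 158, 165.
n = 9.
r = (60/100)·(9 + 1) = 6.
r is an integer, so P60 is the value at rank 6: 147.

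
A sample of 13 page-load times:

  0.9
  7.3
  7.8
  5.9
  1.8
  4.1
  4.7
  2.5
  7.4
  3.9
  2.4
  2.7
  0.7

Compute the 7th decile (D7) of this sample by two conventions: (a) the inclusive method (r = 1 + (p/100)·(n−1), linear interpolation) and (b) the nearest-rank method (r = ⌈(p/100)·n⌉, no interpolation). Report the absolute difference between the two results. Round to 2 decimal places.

Sorted: 0.7, 0.9, 1.8, 2.4, 2.5, 2.7, 3.9, 4.1, 4.7, 5.9, 7.3, 7.4, 7.8.
n = 13.
(a) r = 9.4; between ranks 9 (4.7) and 10 (5.9): 5.18.
(b) the nearest-rank method: rank 10 → 5.9.
|5.18 − 5.9| = 0.72.

0.72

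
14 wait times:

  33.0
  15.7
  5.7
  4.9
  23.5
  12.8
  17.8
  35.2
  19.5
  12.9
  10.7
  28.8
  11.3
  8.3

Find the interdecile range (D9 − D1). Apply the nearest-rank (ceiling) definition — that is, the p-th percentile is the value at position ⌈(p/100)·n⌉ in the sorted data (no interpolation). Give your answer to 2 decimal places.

27.30

Sorted: 4.9, 5.7, 8.3, 10.7, 11.3, 12.8, 12.9, 15.7, 17.8, 19.5, 23.5, 28.8, 33.0, 35.2.
n = 14.
P10: rank ⌈10/100·14⌉ = 2 → 5.7.
P90: rank ⌈90/100·14⌉ = 13 → 33.
Difference: 33 − 5.7 = 27.3.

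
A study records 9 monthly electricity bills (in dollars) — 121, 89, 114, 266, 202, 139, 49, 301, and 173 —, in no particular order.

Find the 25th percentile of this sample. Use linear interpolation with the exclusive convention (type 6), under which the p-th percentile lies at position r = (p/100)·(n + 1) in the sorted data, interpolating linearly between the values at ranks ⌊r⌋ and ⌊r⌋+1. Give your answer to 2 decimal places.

101.50

Sorted: 49, 89, 114, 121, 139, 173, 202, 266, 301.
n = 9.
r = (25/100)·(9 + 1) = 2.5.
Rank 2 is 89 and rank 3 is 114.
Interpolate: 89 + 0.5·(114 − 89) = 89 + 0.5·25 = 101.5.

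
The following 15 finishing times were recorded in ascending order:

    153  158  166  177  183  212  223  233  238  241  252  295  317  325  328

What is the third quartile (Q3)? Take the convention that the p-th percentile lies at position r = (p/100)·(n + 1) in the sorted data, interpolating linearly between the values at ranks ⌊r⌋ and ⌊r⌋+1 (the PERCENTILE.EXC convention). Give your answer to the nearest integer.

295

n = 15.
r = (75/100)·(15 + 1) = 12.
r is an integer, so P75 is the value at rank 12: 295.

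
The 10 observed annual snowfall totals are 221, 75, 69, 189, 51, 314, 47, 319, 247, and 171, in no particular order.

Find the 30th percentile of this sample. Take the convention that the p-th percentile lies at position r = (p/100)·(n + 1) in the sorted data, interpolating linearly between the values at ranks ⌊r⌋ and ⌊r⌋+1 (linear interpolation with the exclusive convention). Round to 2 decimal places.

Sorted: 47, 51, 69, 75, 171, 189, 221, 247, 314, 319.
n = 10.
r = (30/100)·(10 + 1) = 3.3.
Rank 3 is 69 and rank 4 is 75.
Interpolate: 69 + 0.3·(75 − 69) = 69 + 0.3·6 = 70.8.

70.80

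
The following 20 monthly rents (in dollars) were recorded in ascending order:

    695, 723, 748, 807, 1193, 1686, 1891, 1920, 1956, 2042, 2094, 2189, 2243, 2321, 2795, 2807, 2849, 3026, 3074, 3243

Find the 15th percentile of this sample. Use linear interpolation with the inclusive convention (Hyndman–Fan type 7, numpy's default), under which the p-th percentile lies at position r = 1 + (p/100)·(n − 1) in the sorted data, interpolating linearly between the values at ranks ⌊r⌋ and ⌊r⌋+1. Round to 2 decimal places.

n = 20.
r = 1 + (15/100)·(20 − 1) = 1 + 2.85 = 3.85.
Rank 3 is 748 and rank 4 is 807.
Interpolate: 748 + 0.85·(807 − 748) = 748 + 0.85·59 = 798.15.

798.15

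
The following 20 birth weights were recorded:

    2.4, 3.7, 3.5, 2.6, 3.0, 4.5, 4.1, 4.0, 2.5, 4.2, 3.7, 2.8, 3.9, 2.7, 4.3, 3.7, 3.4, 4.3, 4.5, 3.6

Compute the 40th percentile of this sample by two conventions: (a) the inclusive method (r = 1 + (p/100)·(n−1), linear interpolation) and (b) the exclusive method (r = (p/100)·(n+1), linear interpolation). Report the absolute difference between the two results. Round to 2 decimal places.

Sorted: 2.4, 2.5, 2.6, 2.7, 2.8, 3.0, 3.4, 3.5, 3.6, 3.7, 3.7, 3.7, 3.9, 4.0, 4.1, 4.2, 4.3, 4.3, 4.5, 4.5.
n = 20.
(a) r = 8.6; between ranks 8 (3.5) and 9 (3.6): 3.56.
(b) r = 8.4; between ranks 8 (3.5) and 9 (3.6): 3.54.
|3.56 − 3.54| = 0.02.

0.02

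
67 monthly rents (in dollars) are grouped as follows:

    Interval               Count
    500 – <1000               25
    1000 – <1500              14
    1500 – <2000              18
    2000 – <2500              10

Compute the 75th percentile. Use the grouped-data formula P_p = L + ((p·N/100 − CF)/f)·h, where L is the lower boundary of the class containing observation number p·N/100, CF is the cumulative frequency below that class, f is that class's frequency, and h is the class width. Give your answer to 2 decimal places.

N = 67; target position k = 75/100 · 67 = 50.25.
Cumulative frequencies: 25, 39, 57, 67.
Observation 50.25 falls in the class 1500 – <2000.
L = 1500, CF = 39, f = 18, h = 500.
P75 = 1500 + ((50.25 − 39)/18)·500 = 1500 + 312.5 = 1812.5.

1812.50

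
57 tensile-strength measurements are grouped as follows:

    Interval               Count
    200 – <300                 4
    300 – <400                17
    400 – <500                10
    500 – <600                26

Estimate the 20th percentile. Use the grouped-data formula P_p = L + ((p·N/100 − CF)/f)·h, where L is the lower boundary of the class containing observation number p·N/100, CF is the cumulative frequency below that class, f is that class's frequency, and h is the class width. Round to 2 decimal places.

N = 57; target position k = 20/100 · 57 = 11.4.
Cumulative frequencies: 4, 21, 31, 57.
Observation 11.4 falls in the class 300 – <400.
L = 300, CF = 4, f = 17, h = 100.
P20 = 300 + ((11.4 − 4)/17)·100 = 300 + 43.5294 = 343.529.

343.53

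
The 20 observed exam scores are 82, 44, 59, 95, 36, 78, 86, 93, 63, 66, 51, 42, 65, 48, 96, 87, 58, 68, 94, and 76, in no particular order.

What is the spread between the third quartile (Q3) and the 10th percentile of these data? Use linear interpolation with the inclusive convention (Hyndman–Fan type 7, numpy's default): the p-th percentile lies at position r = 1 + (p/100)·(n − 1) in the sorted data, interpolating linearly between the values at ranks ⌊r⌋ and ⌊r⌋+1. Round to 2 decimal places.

42.45

Sorted: 36, 42, 44, 48, 51, 58, 59, 63, 65, 66, 68, 76, 78, 82, 86, 87, 93, 94, 95, 96.
n = 20.
P10: r = 2.9; ranks 2–3 are 42, 44; interpolating gives 43.8.
P75: r = 15.25; ranks 15–16 are 86, 87; interpolating gives 86.25.
Difference: 86.25 − 43.8 = 42.45.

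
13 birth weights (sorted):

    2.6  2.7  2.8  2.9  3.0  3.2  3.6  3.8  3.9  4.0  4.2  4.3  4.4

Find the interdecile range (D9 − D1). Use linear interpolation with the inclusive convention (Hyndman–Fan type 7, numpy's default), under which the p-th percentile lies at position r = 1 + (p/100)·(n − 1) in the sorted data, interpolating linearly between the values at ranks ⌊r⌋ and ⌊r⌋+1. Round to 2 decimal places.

n = 13.
P10: r = 2.2; ranks 2–3 are 2.7, 2.8; interpolating gives 2.72.
P90: r = 11.8; ranks 11–12 are 4.2, 4.3; interpolating gives 4.28.
Difference: 4.28 − 2.72 = 1.56.

1.56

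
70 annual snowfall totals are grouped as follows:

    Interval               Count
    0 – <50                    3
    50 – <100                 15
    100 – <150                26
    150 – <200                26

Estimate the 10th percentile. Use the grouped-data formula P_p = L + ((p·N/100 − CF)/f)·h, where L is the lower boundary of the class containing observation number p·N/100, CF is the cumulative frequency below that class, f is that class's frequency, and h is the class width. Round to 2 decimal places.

63.33

N = 70; target position k = 10/100 · 70 = 7.
Cumulative frequencies: 3, 18, 44, 70.
Observation 7 falls in the class 50 – <100.
L = 50, CF = 3, f = 15, h = 50.
P10 = 50 + ((7 − 3)/15)·50 = 50 + 13.3333 = 63.3333.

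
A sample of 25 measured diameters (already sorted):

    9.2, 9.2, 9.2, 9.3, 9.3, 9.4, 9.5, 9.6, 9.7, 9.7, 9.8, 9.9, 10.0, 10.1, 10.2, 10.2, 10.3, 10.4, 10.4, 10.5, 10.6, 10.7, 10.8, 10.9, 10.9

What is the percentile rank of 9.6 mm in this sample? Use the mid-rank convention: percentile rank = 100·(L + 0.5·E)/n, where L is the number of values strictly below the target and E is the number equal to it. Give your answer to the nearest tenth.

Count below 9.6: L = 7; count equal: E = 1; n = 25.
Percentile rank = 100·(7 + 0.5·1)/25 = 100·7.5/25 = 30.

30.0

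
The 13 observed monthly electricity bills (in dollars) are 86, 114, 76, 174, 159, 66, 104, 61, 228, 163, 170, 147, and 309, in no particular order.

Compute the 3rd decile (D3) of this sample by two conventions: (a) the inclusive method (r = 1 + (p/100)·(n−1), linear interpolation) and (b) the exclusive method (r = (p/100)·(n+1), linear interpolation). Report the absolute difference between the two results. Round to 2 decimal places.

Sorted: 61, 66, 76, 86, 104, 114, 147, 159, 163, 170, 174, 228, 309.
n = 13.
(a) r = 4.6; between ranks 4 (86) and 5 (104): 96.8.
(b) r = 4.2; between ranks 4 (86) and 5 (104): 89.6.
|96.8 − 89.6| = 7.2.

7.20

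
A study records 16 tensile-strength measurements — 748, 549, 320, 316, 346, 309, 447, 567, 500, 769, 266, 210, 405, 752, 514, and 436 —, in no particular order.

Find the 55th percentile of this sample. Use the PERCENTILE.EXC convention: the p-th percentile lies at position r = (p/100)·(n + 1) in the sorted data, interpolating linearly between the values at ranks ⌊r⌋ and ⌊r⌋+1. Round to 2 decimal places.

465.55

Sorted: 210, 266, 309, 316, 320, 346, 405, 436, 447, 500, 514, 549, 567, 748, 752, 769.
n = 16.
r = (55/100)·(16 + 1) = 9.35.
Rank 9 is 447 and rank 10 is 500.
Interpolate: 447 + 0.35·(500 − 447) = 447 + 0.35·53 = 465.55.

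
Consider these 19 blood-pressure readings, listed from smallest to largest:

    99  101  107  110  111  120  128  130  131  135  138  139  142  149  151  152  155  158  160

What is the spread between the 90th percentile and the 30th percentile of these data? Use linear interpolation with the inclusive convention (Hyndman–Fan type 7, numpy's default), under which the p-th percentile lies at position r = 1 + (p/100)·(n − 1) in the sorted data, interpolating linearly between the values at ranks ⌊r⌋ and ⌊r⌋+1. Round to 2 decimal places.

n = 19.
P30: r = 6.4; ranks 6–7 are 120, 128; interpolating gives 123.2.
P90: r = 17.2; ranks 17–18 are 155, 158; interpolating gives 155.6.
Difference: 155.6 − 123.2 = 32.4.

32.40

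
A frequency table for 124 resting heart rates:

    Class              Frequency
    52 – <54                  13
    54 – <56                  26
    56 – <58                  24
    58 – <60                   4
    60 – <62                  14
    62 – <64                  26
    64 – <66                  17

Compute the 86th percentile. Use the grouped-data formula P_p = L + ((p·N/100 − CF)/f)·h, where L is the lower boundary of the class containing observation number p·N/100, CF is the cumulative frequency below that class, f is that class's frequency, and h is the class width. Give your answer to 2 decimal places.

63.97

N = 124; target position k = 86/100 · 124 = 106.64.
Cumulative frequencies: 13, 39, 63, 67, 81, 107, 124.
Observation 106.64 falls in the class 62 – <64.
L = 62, CF = 81, f = 26, h = 2.
P86 = 62 + ((106.64 − 81)/26)·2 = 62 + 1.97231 = 63.9723.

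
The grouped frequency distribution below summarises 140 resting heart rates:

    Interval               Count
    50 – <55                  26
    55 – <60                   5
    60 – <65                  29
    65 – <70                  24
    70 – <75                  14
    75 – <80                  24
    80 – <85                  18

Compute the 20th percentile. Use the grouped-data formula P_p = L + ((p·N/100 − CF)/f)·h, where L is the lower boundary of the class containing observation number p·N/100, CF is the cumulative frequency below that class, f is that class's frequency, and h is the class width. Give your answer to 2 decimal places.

57.00

N = 140; target position k = 20/100 · 140 = 28.
Cumulative frequencies: 26, 31, 60, 84, 98, 122, 140.
Observation 28 falls in the class 55 – <60.
L = 55, CF = 26, f = 5, h = 5.
P20 = 55 + ((28 − 26)/5)·5 = 55 + 2 = 57.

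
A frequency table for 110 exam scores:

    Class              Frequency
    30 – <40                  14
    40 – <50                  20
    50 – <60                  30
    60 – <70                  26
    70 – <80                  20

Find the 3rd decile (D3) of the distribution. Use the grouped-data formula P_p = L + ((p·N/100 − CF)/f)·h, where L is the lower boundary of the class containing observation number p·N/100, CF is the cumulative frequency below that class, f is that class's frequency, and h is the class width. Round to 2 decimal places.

49.50

N = 110; target position k = 30/100 · 110 = 33.
Cumulative frequencies: 14, 34, 64, 90, 110.
Observation 33 falls in the class 40 – <50.
L = 40, CF = 14, f = 20, h = 10.
P30 = 40 + ((33 − 14)/20)·10 = 40 + 9.5 = 49.5.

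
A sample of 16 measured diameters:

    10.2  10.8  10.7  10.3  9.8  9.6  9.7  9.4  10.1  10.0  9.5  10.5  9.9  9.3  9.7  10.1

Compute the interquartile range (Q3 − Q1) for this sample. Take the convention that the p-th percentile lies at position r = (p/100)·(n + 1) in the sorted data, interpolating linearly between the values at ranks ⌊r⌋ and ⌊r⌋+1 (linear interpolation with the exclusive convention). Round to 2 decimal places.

0.65

Sorted: 9.3, 9.4, 9.5, 9.6, 9.7, 9.7, 9.8, 9.9, 10.0, 10.1, 10.1, 10.2, 10.3, 10.5, 10.7, 10.8.
n = 16.
P25: r = 4.25; ranks 4–5 are 9.6, 9.7; interpolating gives 9.625.
P75: r = 12.75; ranks 12–13 are 10.2, 10.3; interpolating gives 10.275.
Difference: 10.275 − 9.625 = 0.65.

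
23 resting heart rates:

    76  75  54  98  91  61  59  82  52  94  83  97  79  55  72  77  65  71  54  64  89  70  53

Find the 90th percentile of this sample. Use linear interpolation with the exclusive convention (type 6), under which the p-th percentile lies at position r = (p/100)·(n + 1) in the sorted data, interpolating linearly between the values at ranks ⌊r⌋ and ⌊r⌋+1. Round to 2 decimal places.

95.80

Sorted: 52, 53, 54, 54, 55, 59, 61, 64, 65, 70, 71, 72, 75, 76, 77, 79, 82, 83, 89, 91, 94, 97, 98.
n = 23.
r = (90/100)·(23 + 1) = 21.6.
Rank 21 is 94 and rank 22 is 97.
Interpolate: 94 + 0.6·(97 − 94) = 94 + 0.6·3 = 95.8.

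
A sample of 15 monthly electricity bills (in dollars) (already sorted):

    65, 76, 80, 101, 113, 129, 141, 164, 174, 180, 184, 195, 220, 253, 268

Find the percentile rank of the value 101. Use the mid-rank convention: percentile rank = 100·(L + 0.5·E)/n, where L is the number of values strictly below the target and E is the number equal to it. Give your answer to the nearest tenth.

Count below 101: L = 3; count equal: E = 1; n = 15.
Percentile rank = 100·(3 + 0.5·1)/15 = 100·3.5/15 = 23.33.

23.3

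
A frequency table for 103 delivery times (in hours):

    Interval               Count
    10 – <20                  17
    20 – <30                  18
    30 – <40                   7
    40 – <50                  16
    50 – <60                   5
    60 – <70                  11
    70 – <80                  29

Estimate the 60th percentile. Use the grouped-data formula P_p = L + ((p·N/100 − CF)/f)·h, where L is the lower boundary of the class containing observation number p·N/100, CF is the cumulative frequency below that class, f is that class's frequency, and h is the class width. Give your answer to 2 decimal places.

57.60

N = 103; target position k = 60/100 · 103 = 61.8.
Cumulative frequencies: 17, 35, 42, 58, 63, 74, 103.
Observation 61.8 falls in the class 50 – <60.
L = 50, CF = 58, f = 5, h = 10.
P60 = 50 + ((61.8 − 58)/5)·10 = 50 + 7.6 = 57.6.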